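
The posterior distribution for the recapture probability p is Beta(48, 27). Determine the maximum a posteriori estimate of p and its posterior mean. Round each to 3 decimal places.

Mode = (48−1)/(48+27−2) = 47/73 = 0.644.
Mean = 48/(48+27) = 48/75 = 0.640.
Mode > mean: the posterior has a left tail.

maximum a posteriori estimate = 0.644, posterior mean = 0.640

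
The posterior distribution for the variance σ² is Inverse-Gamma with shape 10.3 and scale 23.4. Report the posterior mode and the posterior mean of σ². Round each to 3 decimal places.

Mode = β/(α+1) = 23.4/11.3 = 2.071.
Mean = β/(α−1) = 23.4/9.3 = 2.516.

MAP: 2.071. Posterior mean: 2.516.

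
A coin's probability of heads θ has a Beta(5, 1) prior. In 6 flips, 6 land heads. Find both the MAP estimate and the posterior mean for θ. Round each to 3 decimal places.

Posterior: Beta(5+6, 1+0) = Beta(11, 1).
Since β = 1 ≤ 1 and α > 1, the Beta density is monotone increasing on [0,1]; the mode is at 1.
Mean = 11/(11+1) = 0.917.
Mode > mean: the posterior has a left tail.

MAP estimate = 1.000, posterior mean = 0.917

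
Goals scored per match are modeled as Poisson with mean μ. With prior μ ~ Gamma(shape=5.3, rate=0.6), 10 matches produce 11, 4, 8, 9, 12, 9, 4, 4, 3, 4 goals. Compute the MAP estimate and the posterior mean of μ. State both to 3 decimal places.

MAP = 6.821; posterior mean = 6.915

Σ counts = 68. Posterior: Gamma(shape = 5.3+68 = 73.3, rate = 0.6+10 = 10.6).
Mode = (α−1)/β = 72.3/10.6 = 6.821.
Mean = α/β = 73.3/10.6 = 6.915.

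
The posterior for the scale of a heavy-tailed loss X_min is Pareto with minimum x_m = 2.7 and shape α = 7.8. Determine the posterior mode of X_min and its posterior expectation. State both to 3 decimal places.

MAP: 2.700. Posterior mean: 3.097.

The Pareto density is strictly decreasing on [x_m, ∞), so the mode is x_m = 2.700.
Mean = α·x_m/(α−1) = 7.8·2.7/6.8 = 3.097.
The mean is pulled above the mode by the posterior's right skew.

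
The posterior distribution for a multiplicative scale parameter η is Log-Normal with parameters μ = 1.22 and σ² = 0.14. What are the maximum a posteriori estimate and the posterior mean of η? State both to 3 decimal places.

MAP = 2.945, posterior mean = 3.633

Mode = exp(μ − σ²) = exp(1.08) = 2.945.
Mean = exp(μ + σ²/2) = exp(1.290) = 3.633.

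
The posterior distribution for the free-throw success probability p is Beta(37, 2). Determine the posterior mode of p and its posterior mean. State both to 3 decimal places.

MAP = 0.973; posterior mean = 0.949

Mode = (37−1)/(37+2−2) = 36/37 = 0.973.
Mean = 37/(37+2) = 37/39 = 0.949.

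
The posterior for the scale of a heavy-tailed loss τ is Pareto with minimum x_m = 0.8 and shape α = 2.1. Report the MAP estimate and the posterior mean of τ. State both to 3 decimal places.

τ_MAP = 0.800, E[τ|data] = 1.527

The Pareto density is strictly decreasing on [x_m, ∞), so the mode is x_m = 0.800.
Mean = α·x_m/(α−1) = 2.1·0.8/1.1 = 1.527.
Right-skewed posterior ⇒ mode < mean.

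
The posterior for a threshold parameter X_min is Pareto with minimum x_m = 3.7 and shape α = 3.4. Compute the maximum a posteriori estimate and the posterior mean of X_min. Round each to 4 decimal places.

maximum a posteriori estimate = 3.7000, posterior mean = 5.2417

The Pareto density is strictly decreasing on [x_m, ∞), so the mode is x_m = 3.7000.
Mean = α·x_m/(α−1) = 3.4·3.7/2.4 = 5.2417.
Mean > mode: the posterior has a right tail.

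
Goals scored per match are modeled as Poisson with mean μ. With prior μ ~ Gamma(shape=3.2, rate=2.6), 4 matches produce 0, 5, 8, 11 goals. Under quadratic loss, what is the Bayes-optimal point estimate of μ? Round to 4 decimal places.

4.1212

Σ counts = 24. Posterior: Gamma(shape = 3.2+24 = 27.2, rate = 2.6+4 = 6.6).
Mode = (α−1)/β = 26.2/6.6 = 3.9697.
Mean = α/β = 27.2/6.6 = 4.1212.
Quadratic loss ⇒ the optimal estimator is the posterior mean.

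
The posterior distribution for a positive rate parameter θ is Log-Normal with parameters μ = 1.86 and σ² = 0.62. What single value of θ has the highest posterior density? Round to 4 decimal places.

Mode = exp(μ − σ²) = exp(1.24) = 3.4556.
Mean = exp(μ + σ²/2) = exp(2.170) = 8.7583.
This is the posterior mode — the MAP estimate.

3.4556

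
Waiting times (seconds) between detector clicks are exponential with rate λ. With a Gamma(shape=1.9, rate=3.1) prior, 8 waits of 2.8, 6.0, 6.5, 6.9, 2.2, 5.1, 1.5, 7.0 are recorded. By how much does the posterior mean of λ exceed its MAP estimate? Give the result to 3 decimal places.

Σ times = 38.0. Posterior: Gamma(shape = 1.9+8 = 9.9, rate = 3.1+38.0 = 41.1).
Mode = (α−1)/β = 8.9/41.1 = 0.217.
Mean = α/β = 9.9/41.1 = 0.241.
Difference = 0.241 − 0.217 = 0.024.

0.024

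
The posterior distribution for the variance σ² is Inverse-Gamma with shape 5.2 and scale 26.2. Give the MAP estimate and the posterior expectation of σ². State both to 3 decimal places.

Mode = β/(α+1) = 26.2/6.2 = 4.226.
Mean = β/(α−1) = 26.2/4.2 = 6.238.

MAP: 4.226. Posterior mean: 6.238.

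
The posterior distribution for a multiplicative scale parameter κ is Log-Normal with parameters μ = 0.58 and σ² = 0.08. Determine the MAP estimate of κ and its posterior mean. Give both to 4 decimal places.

MAP estimate = 1.6487, posterior mean = 1.8589

Mode = exp(μ − σ²) = exp(0.50) = 1.6487.
Mean = exp(μ + σ²/2) = exp(0.620) = 1.8589.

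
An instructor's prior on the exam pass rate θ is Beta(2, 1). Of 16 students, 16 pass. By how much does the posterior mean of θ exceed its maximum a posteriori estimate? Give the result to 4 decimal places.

-0.0526

Posterior: Beta(2+16, 1+0) = Beta(18, 1).
Since β = 1 ≤ 1 and α > 1, the Beta density is monotone increasing on [0,1]; the mode is at 1.
Mean = 18/(18+1) = 0.9474.
Difference = 0.9474 − 1.0000 = -0.0526.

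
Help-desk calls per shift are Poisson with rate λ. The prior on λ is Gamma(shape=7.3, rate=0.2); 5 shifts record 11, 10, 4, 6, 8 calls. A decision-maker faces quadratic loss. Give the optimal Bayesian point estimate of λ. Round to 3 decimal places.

8.904

Σ counts = 39. Posterior: Gamma(shape = 7.3+39 = 46.3, rate = 0.2+5 = 5.2).
Mode = (α−1)/β = 45.3/5.2 = 8.712.
Mean = α/β = 46.3/5.2 = 8.904.
Quadratic loss ⇒ the optimal estimator is the posterior mean.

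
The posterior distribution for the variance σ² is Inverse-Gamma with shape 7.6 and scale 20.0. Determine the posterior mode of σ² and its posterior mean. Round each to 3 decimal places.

Mode = β/(α+1) = 20.0/8.6 = 2.326.
Mean = β/(α−1) = 20.0/6.6 = 3.030.

MAP = 2.326; posterior mean = 3.030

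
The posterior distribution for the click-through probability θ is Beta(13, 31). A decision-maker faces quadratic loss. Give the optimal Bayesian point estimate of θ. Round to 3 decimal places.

0.295

Mode = (13−1)/(13+31−2) = 12/42 = 0.286.
Mean = 13/(13+31) = 13/44 = 0.295.
Quadratic loss ⇒ the optimal estimator is the posterior mean.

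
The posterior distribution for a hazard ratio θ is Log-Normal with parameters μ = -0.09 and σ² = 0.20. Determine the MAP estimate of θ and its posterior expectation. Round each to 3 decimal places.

Mode = exp(μ − σ²) = exp(-0.29) = 0.748.
Mean = exp(μ + σ²/2) = exp(0.010) = 1.010.

θ_MAP = 0.748, E[θ|data] = 1.010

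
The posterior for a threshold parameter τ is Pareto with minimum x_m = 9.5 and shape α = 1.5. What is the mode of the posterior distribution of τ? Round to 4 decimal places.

The Pareto density is strictly decreasing on [x_m, ∞), so the mode is x_m = 9.5000.
Mean = α·x_m/(α−1) = 1.5·9.5/0.5 = 28.5000.
This is the posterior mode — the MAP estimate.

9.5000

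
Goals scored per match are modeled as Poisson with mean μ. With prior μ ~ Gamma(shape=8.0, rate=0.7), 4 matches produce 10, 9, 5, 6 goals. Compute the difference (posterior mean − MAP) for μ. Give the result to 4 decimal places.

0.2128

Σ counts = 30. Posterior: Gamma(shape = 8.0+30 = 38.0, rate = 0.7+4 = 4.7).
Mode = (α−1)/β = 37.0/4.7 = 7.8723.
Mean = α/β = 38.0/4.7 = 8.0851.
Difference = 8.0851 − 7.8723 = 0.2128.
Right-skewed posterior ⇒ mode < mean.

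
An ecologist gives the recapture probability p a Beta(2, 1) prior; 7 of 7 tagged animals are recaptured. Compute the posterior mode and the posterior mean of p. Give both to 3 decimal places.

Posterior: Beta(2+7, 1+0) = Beta(9, 1).
Since β = 1 ≤ 1 and α > 1, the Beta density is monotone increasing on [0,1]; the mode is at 1.
Mean = 9/(9+1) = 0.900.
Left-skewed posterior ⇒ mean < mode.

p_MAP = 1.000, E[p|data] = 0.900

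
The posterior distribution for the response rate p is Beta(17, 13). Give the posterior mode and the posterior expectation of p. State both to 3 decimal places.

Mode = (17−1)/(17+13−2) = 16/28 = 0.571.
Mean = 17/(17+13) = 17/30 = 0.567.
The mean is pulled below the mode by the posterior's left skew.

p_MAP = 0.571, E[p|data] = 0.567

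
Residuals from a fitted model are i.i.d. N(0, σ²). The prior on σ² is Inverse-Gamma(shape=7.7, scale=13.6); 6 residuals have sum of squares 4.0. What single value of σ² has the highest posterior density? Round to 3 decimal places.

1.333

Posterior: Inverse-Gamma(shape = 7.7+6/2 = 10.7, scale = 13.6+4.0/2 = 15.6).
Mode = β/(α+1) = 15.6/11.7 = 1.333.
Mean = β/(α−1) = 15.6/9.7 = 1.608.
This is the posterior mode — the MAP estimate.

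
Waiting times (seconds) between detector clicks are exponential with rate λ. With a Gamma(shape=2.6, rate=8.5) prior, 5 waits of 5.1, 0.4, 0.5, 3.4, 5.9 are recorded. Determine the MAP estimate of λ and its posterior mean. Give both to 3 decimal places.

MAP = 0.277, posterior mean = 0.319

Σ times = 15.3. Posterior: Gamma(shape = 2.6+5 = 7.6, rate = 8.5+15.3 = 23.8).
Mode = (α−1)/β = 6.6/23.8 = 0.277.
Mean = α/β = 7.6/23.8 = 0.319.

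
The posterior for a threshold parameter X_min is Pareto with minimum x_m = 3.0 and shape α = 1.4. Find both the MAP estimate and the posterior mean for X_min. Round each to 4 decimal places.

The Pareto density is strictly decreasing on [x_m, ∞), so the mode is x_m = 3.0000.
Mean = α·x_m/(α−1) = 1.4·3.0/0.4 = 10.5000.
Mean > mode: the posterior has a right tail.

MAP: 3.0000. Posterior mean: 10.5000.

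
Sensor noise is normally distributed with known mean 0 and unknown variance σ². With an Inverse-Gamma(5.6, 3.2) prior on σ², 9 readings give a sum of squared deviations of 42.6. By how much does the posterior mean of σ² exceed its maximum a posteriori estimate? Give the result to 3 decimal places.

0.485

Posterior: Inverse-Gamma(shape = 5.6+9/2 = 10.1, scale = 3.2+42.6/2 = 24.5).
Mode = β/(α+1) = 24.5/11.1 = 2.207.
Mean = β/(α−1) = 24.5/9.1 = 2.692.
Difference = 2.692 − 2.207 = 0.485.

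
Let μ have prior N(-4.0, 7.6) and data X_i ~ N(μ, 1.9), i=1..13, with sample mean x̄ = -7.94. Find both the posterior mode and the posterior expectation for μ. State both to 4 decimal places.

Posterior for μ is Normal. Precision-weighted mean: (1/7.6·-4.0 + 13/1.9·-7.94) / (1/7.6 + 13/1.9) = -7.8657.
A Normal posterior is symmetric, so mode = mean.

MAP = -7.8657; posterior mean = -7.8657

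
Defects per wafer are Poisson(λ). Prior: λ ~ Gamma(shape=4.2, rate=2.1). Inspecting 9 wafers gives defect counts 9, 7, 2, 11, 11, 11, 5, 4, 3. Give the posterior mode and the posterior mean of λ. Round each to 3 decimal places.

MAP = 5.964; posterior mean = 6.054

Σ counts = 63. Posterior: Gamma(shape = 4.2+63 = 67.2, rate = 2.1+9 = 11.1).
Mode = (α−1)/β = 66.2/11.1 = 5.964.
Mean = α/β = 67.2/11.1 = 6.054.
Mean > mode: the posterior has a right tail.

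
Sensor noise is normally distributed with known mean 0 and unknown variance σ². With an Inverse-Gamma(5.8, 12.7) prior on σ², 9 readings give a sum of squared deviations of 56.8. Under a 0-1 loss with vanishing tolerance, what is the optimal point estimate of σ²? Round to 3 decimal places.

3.637

Posterior: Inverse-Gamma(shape = 5.8+9/2 = 10.3, scale = 12.7+56.8/2 = 41.1).
Mode = β/(α+1) = 41.1/11.3 = 3.637.
Mean = β/(α−1) = 41.1/9.3 = 4.419.
This is the posterior mode — the MAP estimate.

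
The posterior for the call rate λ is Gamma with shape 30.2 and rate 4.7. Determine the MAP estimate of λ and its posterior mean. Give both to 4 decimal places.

Mode = (α−1)/β = 29.2/4.7 = 6.2128.
Mean = α/β = 30.2/4.7 = 6.4255.

MAP = 6.2128; posterior mean = 6.4255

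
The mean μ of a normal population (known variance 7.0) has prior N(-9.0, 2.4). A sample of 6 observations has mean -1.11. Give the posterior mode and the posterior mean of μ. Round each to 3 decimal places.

MAP = -3.691, posterior mean = -3.691

Posterior for μ is Normal. Precision-weighted mean: (1/2.4·-9.0 + 6/7.0·-1.11) / (1/2.4 + 6/7.0) = -3.691.
A Normal posterior is symmetric, so mode = mean.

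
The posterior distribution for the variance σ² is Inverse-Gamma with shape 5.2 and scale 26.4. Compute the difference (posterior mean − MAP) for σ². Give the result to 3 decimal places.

2.028

Mode = β/(α+1) = 26.4/6.2 = 4.258.
Mean = β/(α−1) = 26.4/4.2 = 6.286.
Difference = 6.286 − 4.258 = 2.028.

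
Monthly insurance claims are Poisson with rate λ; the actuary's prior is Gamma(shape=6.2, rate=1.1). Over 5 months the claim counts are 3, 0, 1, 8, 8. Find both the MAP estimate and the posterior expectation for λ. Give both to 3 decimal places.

λ_MAP = 4.131, E[λ|data] = 4.295

Σ counts = 20. Posterior: Gamma(shape = 6.2+20 = 26.2, rate = 1.1+5 = 6.1).
Mode = (α−1)/β = 25.2/6.1 = 4.131.
Mean = α/β = 26.2/6.1 = 4.295.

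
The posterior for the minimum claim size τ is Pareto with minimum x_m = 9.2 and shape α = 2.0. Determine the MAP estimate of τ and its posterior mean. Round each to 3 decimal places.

MAP estimate = 9.200, posterior mean = 18.400

The Pareto density is strictly decreasing on [x_m, ∞), so the mode is x_m = 9.200.
Mean = α·x_m/(α−1) = 2.0·9.2/1.0 = 18.400.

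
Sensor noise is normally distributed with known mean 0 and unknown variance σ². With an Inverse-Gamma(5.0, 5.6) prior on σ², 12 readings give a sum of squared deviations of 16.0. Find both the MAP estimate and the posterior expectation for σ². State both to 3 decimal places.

MAP = 1.133; posterior mean = 1.360

Posterior: Inverse-Gamma(shape = 5.0+12/2 = 11.0, scale = 5.6+16.0/2 = 13.6).
Mode = β/(α+1) = 13.6/12.0 = 1.133.
Mean = β/(α−1) = 13.6/10.0 = 1.360.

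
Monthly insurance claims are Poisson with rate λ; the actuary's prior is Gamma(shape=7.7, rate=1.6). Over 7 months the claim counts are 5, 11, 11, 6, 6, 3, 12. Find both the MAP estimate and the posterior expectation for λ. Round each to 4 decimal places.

MAP = 7.0581, posterior mean = 7.1744

Σ counts = 54. Posterior: Gamma(shape = 7.7+54 = 61.7, rate = 1.6+7 = 8.6).
Mode = (α−1)/β = 60.7/8.6 = 7.0581.
Mean = α/β = 61.7/8.6 = 7.1744.
The posterior is right-skewed, so the mean exceeds the mode.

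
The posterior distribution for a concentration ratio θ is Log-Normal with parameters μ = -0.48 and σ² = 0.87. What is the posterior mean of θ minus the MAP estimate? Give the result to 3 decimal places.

Mode = exp(μ − σ²) = exp(-1.35) = 0.259.
Mean = exp(μ + σ²/2) = exp(-0.045) = 0.956.
Difference = 0.956 − 0.259 = 0.697.

0.697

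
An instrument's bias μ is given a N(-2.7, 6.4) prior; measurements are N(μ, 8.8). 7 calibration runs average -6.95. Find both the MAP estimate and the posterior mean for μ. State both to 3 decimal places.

Posterior for μ is Normal. Precision-weighted mean: (1/6.4·-2.7 + 7/8.8·-6.95) / (1/6.4 + 7/8.8) = -6.252.
A Normal posterior is symmetric, so mode = mean.

MAP: -6.252. Posterior mean: -6.252.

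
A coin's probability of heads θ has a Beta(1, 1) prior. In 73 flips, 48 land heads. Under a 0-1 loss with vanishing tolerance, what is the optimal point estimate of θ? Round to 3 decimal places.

0.658

Posterior: Beta(1+48, 1+25) = Beta(49, 26).
Mode = (49−1)/(49+26−2) = 48/73 = 0.658.
With a flat prior the MAP equals the MLE, 48/73.
Mean = 49/(49+26) = 49/75 = 0.653.
This is the posterior mode — the MAP estimate.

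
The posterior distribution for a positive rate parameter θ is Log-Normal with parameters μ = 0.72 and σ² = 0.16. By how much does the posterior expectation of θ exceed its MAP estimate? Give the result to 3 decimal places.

0.475

Mode = exp(μ − σ²) = exp(0.56) = 1.751.
Mean = exp(μ + σ²/2) = exp(0.800) = 2.226.
Difference = 2.226 − 1.751 = 0.475.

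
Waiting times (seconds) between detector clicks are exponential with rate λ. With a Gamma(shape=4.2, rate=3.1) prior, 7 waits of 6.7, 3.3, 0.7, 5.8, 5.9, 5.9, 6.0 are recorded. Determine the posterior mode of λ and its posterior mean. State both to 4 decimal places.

λ_MAP = 0.2727, E[λ|data] = 0.2995

Σ times = 34.3. Posterior: Gamma(shape = 4.2+7 = 11.2, rate = 3.1+34.3 = 37.4).
Mode = (α−1)/β = 10.2/37.4 = 0.2727.
Mean = α/β = 11.2/37.4 = 0.2995.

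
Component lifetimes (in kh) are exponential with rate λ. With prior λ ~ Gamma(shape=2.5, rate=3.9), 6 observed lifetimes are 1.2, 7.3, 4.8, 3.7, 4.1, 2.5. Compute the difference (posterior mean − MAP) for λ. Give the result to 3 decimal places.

Σ times = 23.6. Posterior: Gamma(shape = 2.5+6 = 8.5, rate = 3.9+23.6 = 27.5).
Mode = (α−1)/β = 7.5/27.5 = 0.273.
Mean = α/β = 8.5/27.5 = 0.309.
Difference = 0.309 − 0.273 = 0.036.
Mean > mode: the posterior has a right tail.

0.036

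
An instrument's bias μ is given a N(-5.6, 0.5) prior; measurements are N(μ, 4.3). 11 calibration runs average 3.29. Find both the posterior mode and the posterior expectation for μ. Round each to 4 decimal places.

Posterior for μ is Normal. Precision-weighted mean: (1/0.5·-5.6 + 11/4.3·3.29) / (1/0.5 + 11/4.3) = -0.6107.
A Normal posterior is symmetric, so mode = mean.

MAP: -0.6107. Posterior mean: -0.6107.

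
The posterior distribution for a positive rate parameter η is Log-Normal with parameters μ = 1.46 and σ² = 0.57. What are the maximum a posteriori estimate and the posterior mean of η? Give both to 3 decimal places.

maximum a posteriori estimate = 2.435, posterior mean = 5.726

Mode = exp(μ − σ²) = exp(0.89) = 2.435.
Mean = exp(μ + σ²/2) = exp(1.745) = 5.726.
The mean is pulled above the mode by the posterior's right skew.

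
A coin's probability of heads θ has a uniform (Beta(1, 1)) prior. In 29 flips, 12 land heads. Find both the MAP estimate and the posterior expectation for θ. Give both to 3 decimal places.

Posterior: Beta(1+12, 1+17) = Beta(13, 18).
Mode = (13−1)/(13+18−2) = 12/29 = 0.414.
With a flat prior the MAP equals the MLE, 12/29.
Mean = 13/(13+18) = 13/31 = 0.419.

MAP = 0.414, posterior mean = 0.419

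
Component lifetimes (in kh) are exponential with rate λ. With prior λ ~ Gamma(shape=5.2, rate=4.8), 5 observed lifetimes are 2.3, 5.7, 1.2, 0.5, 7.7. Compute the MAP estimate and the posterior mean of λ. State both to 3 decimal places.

λ_MAP = 0.414, E[λ|data] = 0.459

Σ times = 17.4. Posterior: Gamma(shape = 5.2+5 = 10.2, rate = 4.8+17.4 = 22.2).
Mode = (α−1)/β = 9.2/22.2 = 0.414.
Mean = α/β = 10.2/22.2 = 0.459.
Mean > mode: the posterior has a right tail.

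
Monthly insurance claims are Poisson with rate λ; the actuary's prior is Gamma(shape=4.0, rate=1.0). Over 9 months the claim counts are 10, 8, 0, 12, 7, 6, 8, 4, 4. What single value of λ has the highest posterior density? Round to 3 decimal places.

6.200

Σ counts = 59. Posterior: Gamma(shape = 4.0+59 = 63.0, rate = 1.0+9 = 10.0).
Mode = (α−1)/β = 62.0/10.0 = 6.200.
Mean = α/β = 63.0/10.0 = 6.300.
This is the posterior mode — the MAP estimate.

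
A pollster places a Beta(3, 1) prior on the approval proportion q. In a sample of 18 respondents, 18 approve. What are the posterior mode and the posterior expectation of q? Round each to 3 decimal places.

q_MAP = 1.000, E[q|data] = 0.955

Posterior: Beta(3+18, 1+0) = Beta(21, 1).
Since β = 1 ≤ 1 and α > 1, the Beta density is monotone increasing on [0,1]; the mode is at 1.
Mean = 21/(21+1) = 0.955.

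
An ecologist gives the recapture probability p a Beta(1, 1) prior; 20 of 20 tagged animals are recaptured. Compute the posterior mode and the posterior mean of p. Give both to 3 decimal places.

Posterior: Beta(1+20, 1+0) = Beta(21, 1).
Since β = 1 ≤ 1 and α > 1, the Beta density is monotone increasing on [0,1]; the mode is at 1.
Mean = 21/(21+1) = 0.955.

posterior mode = 1.000, posterior mean = 0.955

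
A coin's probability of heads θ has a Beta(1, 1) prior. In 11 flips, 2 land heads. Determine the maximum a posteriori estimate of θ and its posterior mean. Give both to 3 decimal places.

Posterior: Beta(1+2, 1+9) = Beta(3, 10).
Mode = (3−1)/(3+10−2) = 2/11 = 0.182.
With a flat prior the MAP equals the MLE, 2/11.
Mean = 3/(3+10) = 3/13 = 0.231.
Right-skewed posterior ⇒ mode < mean.

MAP: 0.182. Posterior mean: 0.231.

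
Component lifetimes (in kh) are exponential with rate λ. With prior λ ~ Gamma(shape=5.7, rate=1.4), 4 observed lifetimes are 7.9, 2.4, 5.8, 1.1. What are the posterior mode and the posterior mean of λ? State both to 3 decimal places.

Σ times = 17.2. Posterior: Gamma(shape = 5.7+4 = 9.7, rate = 1.4+17.2 = 18.6).
Mode = (α−1)/β = 8.7/18.6 = 0.468.
Mean = α/β = 9.7/18.6 = 0.522.

MAP = 0.468, posterior mean = 0.522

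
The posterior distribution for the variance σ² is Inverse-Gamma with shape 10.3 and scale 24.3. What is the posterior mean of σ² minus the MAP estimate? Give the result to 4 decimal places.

0.4625

Mode = β/(α+1) = 24.3/11.3 = 2.1504.
Mean = β/(α−1) = 24.3/9.3 = 2.6129.
Difference = 2.6129 − 2.1504 = 0.4625.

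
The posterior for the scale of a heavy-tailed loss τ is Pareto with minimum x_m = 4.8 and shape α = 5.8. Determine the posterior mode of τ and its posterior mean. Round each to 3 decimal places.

The Pareto density is strictly decreasing on [x_m, ∞), so the mode is x_m = 4.800.
Mean = α·x_m/(α−1) = 5.8·4.8/4.8 = 5.800.

MAP = 4.800; posterior mean = 5.800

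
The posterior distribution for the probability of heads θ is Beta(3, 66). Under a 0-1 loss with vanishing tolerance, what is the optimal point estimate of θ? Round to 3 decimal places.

Mode = (3−1)/(3+66−2) = 2/67 = 0.030.
Mean = 3/(3+66) = 3/69 = 0.043.
This is the posterior mode — the MAP estimate.

0.030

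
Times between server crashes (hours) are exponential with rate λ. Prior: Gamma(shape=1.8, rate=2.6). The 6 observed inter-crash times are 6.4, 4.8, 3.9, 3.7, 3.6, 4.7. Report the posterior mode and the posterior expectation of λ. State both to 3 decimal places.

Σ times = 27.1. Posterior: Gamma(shape = 1.8+6 = 7.8, rate = 2.6+27.1 = 29.7).
Mode = (α−1)/β = 6.8/29.7 = 0.229.
Mean = α/β = 7.8/29.7 = 0.263.

posterior mode = 0.229, posterior expectation = 0.263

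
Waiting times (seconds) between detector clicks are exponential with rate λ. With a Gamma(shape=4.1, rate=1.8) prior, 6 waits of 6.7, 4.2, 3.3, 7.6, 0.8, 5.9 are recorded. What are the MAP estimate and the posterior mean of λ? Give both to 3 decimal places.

Σ times = 28.5. Posterior: Gamma(shape = 4.1+6 = 10.1, rate = 1.8+28.5 = 30.3).
Mode = (α−1)/β = 9.1/30.3 = 0.300.
Mean = α/β = 10.1/30.3 = 0.333.
Right-skewed posterior ⇒ mode < mean.

λ_MAP = 0.300, E[λ|data] = 0.333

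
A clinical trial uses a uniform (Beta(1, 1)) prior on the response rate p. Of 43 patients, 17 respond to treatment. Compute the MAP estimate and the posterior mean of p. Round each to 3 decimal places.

MAP = 0.395; posterior mean = 0.400

Posterior: Beta(1+17, 1+26) = Beta(18, 27).
Mode = (18−1)/(18+27−2) = 17/43 = 0.395.
Mean = 18/(18+27) = 18/45 = 0.400.
Right-skewed posterior ⇒ mode < mean.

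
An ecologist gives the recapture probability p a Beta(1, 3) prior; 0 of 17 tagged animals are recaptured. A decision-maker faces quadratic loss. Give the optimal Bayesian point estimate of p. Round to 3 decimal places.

0.048

Posterior: Beta(1+0, 3+17) = Beta(1, 20).
Since α = 1 ≤ 1 and β > 1, the Beta density is monotone decreasing on [0,1]; the mode is at 0.
Mean = 1/(1+20) = 0.048.
Quadratic loss ⇒ the optimal estimator is the posterior mean.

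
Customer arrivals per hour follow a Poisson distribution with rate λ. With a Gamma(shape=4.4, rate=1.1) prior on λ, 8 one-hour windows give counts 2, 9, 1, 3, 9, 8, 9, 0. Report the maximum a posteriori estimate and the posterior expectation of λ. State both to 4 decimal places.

Σ counts = 41. Posterior: Gamma(shape = 4.4+41 = 45.4, rate = 1.1+8 = 9.1).
Mode = (α−1)/β = 44.4/9.1 = 4.8791.
Mean = α/β = 45.4/9.1 = 4.9890.

λ_MAP = 4.8791, E[λ|data] = 4.9890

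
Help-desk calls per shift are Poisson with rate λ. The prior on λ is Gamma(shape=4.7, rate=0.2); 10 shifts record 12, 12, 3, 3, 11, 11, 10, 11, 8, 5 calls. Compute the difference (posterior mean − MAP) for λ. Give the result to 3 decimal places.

Σ counts = 86. Posterior: Gamma(shape = 4.7+86 = 90.7, rate = 0.2+10 = 10.2).
Mode = (α−1)/β = 89.7/10.2 = 8.794.
Mean = α/β = 90.7/10.2 = 8.892.
Difference = 8.892 − 8.794 = 0.098.
Right-skewed posterior ⇒ mode < mean.

0.098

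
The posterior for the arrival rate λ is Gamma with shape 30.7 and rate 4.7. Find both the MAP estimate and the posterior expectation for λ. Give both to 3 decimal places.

MAP estimate = 6.319, posterior expectation = 6.532

Mode = (α−1)/β = 29.7/4.7 = 6.319.
Mean = α/β = 30.7/4.7 = 6.532.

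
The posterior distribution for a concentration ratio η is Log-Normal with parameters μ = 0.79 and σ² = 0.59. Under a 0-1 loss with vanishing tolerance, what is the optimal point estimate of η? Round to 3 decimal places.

1.221

Mode = exp(μ − σ²) = exp(0.20) = 1.221.
Mean = exp(μ + σ²/2) = exp(1.085) = 2.959.
This is the posterior mode — the MAP estimate.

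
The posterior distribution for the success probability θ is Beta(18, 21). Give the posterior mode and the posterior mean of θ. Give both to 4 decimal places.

MAP: 0.4595. Posterior mean: 0.4615.

Mode = (18−1)/(18+21−2) = 17/37 = 0.4595.
Mean = 18/(18+21) = 18/39 = 0.4615.
The mean is pulled above the mode by the posterior's right skew.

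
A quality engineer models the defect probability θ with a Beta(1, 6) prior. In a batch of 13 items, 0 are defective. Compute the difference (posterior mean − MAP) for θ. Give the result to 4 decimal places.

Posterior: Beta(1+0, 6+13) = Beta(1, 19).
Since α = 1 ≤ 1 and β > 1, the Beta density is monotone decreasing on [0,1]; the mode is at 0.
Mean = 1/(1+19) = 0.0500.
Difference = 0.0500 − 0.0000 = 0.0500.

0.0500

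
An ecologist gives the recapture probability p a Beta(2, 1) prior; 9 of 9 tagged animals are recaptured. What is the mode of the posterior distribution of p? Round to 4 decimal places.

Posterior: Beta(2+9, 1+0) = Beta(11, 1).
Since β = 1 ≤ 1 and α > 1, the Beta density is monotone increasing on [0,1]; the mode is at 1.
Mean = 11/(11+1) = 0.9167.
This is the posterior mode — the MAP estimate.

1.0000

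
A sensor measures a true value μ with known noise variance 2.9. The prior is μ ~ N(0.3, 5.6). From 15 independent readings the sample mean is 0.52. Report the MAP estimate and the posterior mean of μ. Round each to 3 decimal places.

Posterior for μ is Normal. Precision-weighted mean: (1/5.6·0.3 + 15/2.9·0.52) / (1/5.6 + 15/2.9) = 0.513.
A Normal posterior is symmetric, so mode = mean.

MAP: 0.513. Posterior mean: 0.513.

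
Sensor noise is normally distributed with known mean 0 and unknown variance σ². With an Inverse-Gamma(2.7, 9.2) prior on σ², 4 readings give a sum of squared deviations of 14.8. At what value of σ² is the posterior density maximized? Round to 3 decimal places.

Posterior: Inverse-Gamma(shape = 2.7+4/2 = 4.7, scale = 9.2+14.8/2 = 16.6).
Mode = β/(α+1) = 16.6/5.7 = 2.912.
Mean = β/(α−1) = 16.6/3.7 = 4.486.
This is the posterior mode — the MAP estimate.

2.912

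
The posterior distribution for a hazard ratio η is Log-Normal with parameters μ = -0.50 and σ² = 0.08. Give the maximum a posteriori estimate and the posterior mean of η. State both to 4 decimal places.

Mode = exp(μ − σ²) = exp(-0.58) = 0.5599.
Mean = exp(μ + σ²/2) = exp(-0.460) = 0.6313.
The mean is pulled above the mode by the posterior's right skew.

MAP: 0.5599. Posterior mean: 0.6313.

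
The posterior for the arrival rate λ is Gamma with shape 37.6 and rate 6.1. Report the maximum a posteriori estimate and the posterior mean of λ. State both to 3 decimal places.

MAP: 6.000. Posterior mean: 6.164.

Mode = (α−1)/β = 36.6/6.1 = 6.000.
Mean = α/β = 37.6/6.1 = 6.164.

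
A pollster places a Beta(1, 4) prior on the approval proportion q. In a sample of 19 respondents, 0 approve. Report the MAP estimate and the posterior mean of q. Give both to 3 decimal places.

Posterior: Beta(1+0, 4+19) = Beta(1, 23).
Since α = 1 ≤ 1 and β > 1, the Beta density is monotone decreasing on [0,1]; the mode is at 0.
Mean = 1/(1+23) = 0.042.
Mean > mode: the posterior has a right tail.

MAP: 0.000. Posterior mean: 0.042.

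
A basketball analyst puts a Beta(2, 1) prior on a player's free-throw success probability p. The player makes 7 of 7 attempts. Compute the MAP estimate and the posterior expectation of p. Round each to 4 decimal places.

Posterior: Beta(2+7, 1+0) = Beta(9, 1).
Since β = 1 ≤ 1 and α > 1, the Beta density is monotone increasing on [0,1]; the mode is at 1.
Mean = 9/(9+1) = 0.9000.
The mean is pulled below the mode by the posterior's left skew.

MAP estimate = 1.0000, posterior expectation = 0.9000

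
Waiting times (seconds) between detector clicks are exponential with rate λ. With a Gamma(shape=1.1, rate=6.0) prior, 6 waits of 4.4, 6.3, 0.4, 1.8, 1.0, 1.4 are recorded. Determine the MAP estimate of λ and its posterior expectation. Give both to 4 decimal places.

MAP estimate = 0.2864, posterior expectation = 0.3333

Σ times = 15.3. Posterior: Gamma(shape = 1.1+6 = 7.1, rate = 6.0+15.3 = 21.3).
Mode = (α−1)/β = 6.1/21.3 = 0.2864.
Mean = α/β = 7.1/21.3 = 0.3333.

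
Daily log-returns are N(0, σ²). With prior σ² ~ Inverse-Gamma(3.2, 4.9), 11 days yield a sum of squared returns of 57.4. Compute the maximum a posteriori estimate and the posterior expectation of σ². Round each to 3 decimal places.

Posterior: Inverse-Gamma(shape = 3.2+11/2 = 8.7, scale = 4.9+57.4/2 = 33.6).
Mode = β/(α+1) = 33.6/9.7 = 3.464.
Mean = β/(α−1) = 33.6/7.7 = 4.364.
The mean is pulled above the mode by the posterior's right skew.

maximum a posteriori estimate = 3.464, posterior expectation = 4.364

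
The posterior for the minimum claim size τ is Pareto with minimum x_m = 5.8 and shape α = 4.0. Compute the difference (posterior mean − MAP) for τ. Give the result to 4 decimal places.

1.9333

The Pareto density is strictly decreasing on [x_m, ∞), so the mode is x_m = 5.8000.
Mean = α·x_m/(α−1) = 4.0·5.8/3.0 = 7.7333.
Difference = 7.7333 − 5.8000 = 1.9333.
Mean > mode: the posterior has a right tail.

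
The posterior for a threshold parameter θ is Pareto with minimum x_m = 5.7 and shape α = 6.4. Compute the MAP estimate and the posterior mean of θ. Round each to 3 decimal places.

θ_MAP = 5.700, E[θ|data] = 6.756

The Pareto density is strictly decreasing on [x_m, ∞), so the mode is x_m = 5.700.
Mean = α·x_m/(α−1) = 6.4·5.7/5.4 = 6.756.
Right-skewed posterior ⇒ mode < mean.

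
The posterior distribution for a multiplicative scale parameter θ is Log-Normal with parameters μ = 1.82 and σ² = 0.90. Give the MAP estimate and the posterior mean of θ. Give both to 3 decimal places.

Mode = exp(μ − σ²) = exp(0.92) = 2.509.
Mean = exp(μ + σ²/2) = exp(2.270) = 9.679.

MAP estimate = 2.509, posterior mean = 9.679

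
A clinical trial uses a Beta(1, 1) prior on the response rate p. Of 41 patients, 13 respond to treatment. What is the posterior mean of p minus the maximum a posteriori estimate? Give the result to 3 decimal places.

0.009

Posterior: Beta(1+13, 1+28) = Beta(14, 29).
Mode = (14−1)/(14+29−2) = 13/41 = 0.317.
With a flat prior the MAP equals the MLE, 13/41.
Mean = 14/(14+29) = 14/43 = 0.326.
Difference = 0.326 − 0.317 = 0.009.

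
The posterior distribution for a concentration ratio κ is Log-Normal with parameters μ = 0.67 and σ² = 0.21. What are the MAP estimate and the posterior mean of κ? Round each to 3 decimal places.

κ_MAP = 1.584, E[κ|data] = 2.171

Mode = exp(μ − σ²) = exp(0.46) = 1.584.
Mean = exp(μ + σ²/2) = exp(0.775) = 2.171.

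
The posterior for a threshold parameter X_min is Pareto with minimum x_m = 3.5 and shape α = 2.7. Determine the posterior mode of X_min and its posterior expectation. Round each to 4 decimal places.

The Pareto density is strictly decreasing on [x_m, ∞), so the mode is x_m = 3.5000.
Mean = α·x_m/(α−1) = 2.7·3.5/1.7 = 5.5588.
The posterior is right-skewed, so the mean exceeds the mode.

MAP: 3.5000. Posterior mean: 5.5588.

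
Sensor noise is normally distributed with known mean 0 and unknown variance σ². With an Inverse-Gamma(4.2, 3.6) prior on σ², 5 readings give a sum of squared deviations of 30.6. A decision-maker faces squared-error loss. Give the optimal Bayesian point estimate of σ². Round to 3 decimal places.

Posterior: Inverse-Gamma(shape = 4.2+5/2 = 6.7, scale = 3.6+30.6/2 = 18.9).
Mode = β/(α+1) = 18.9/7.7 = 2.455.
Mean = β/(α−1) = 18.9/5.7 = 3.316.
Squared-error loss ⇒ the optimal estimator is the posterior mean.

3.316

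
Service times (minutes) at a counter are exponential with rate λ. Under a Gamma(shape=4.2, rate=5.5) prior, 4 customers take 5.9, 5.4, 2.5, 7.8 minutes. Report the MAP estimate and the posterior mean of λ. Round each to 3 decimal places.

MAP estimate = 0.266, posterior mean = 0.303

Σ times = 21.6. Posterior: Gamma(shape = 4.2+4 = 8.2, rate = 5.5+21.6 = 27.1).
Mode = (α−1)/β = 7.2/27.1 = 0.266.
Mean = α/β = 8.2/27.1 = 0.303.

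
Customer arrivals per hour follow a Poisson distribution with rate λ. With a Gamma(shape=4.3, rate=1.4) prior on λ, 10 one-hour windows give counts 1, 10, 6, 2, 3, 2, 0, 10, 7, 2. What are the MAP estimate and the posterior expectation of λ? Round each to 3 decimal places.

Σ counts = 43. Posterior: Gamma(shape = 4.3+43 = 47.3, rate = 1.4+10 = 11.4).
Mode = (α−1)/β = 46.3/11.4 = 4.061.
Mean = α/β = 47.3/11.4 = 4.149.

MAP estimate = 4.061, posterior expectation = 4.149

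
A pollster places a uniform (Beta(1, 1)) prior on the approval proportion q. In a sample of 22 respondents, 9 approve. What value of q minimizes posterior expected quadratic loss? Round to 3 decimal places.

Posterior: Beta(1+9, 1+13) = Beta(10, 14).
Mode = (10−1)/(10+14−2) = 9/22 = 0.409.
With a flat prior the MAP equals the MLE, 9/22.
Mean = 10/(10+14) = 10/24 = 0.417.
Quadratic loss ⇒ the optimal estimator is the posterior mean.

0.417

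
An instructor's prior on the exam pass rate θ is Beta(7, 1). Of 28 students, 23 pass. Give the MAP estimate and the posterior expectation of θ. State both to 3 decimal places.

MAP = 0.853; posterior mean = 0.833

Posterior: Beta(7+23, 1+5) = Beta(30, 6).
Mode = (30−1)/(30+6−2) = 29/34 = 0.853.
Mean = 30/(30+6) = 30/36 = 0.833.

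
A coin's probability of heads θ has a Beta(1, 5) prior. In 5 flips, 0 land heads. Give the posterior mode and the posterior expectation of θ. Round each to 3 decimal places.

posterior mode = 0.000, posterior expectation = 0.091

Posterior: Beta(1+0, 5+5) = Beta(1, 10).
Since α = 1 ≤ 1 and β > 1, the Beta density is monotone decreasing on [0,1]; the mode is at 0.
Mean = 1/(1+10) = 0.091.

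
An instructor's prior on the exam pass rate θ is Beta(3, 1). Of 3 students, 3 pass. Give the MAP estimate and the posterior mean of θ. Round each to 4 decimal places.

θ_MAP = 1.0000, E[θ|data] = 0.8571

Posterior: Beta(3+3, 1+0) = Beta(6, 1).
Since β = 1 ≤ 1 and α > 1, the Beta density is monotone increasing on [0,1]; the mode is at 1.
Mean = 6/(6+1) = 0.8571.
Mode > mean: the posterior has a left tail.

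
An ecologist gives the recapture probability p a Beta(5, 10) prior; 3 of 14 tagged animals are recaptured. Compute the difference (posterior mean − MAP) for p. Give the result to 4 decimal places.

Posterior: Beta(5+3, 10+11) = Beta(8, 21).
Mode = (8−1)/(8+21−2) = 7/27 = 0.2593.
Mean = 8/(8+21) = 8/29 = 0.2759.
Difference = 0.2759 − 0.2593 = 0.0166.
The mean is pulled above the mode by the posterior's right skew.

0.0166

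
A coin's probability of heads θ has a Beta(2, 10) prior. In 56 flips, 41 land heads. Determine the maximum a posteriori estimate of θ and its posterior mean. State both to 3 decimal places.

Posterior: Beta(2+41, 10+15) = Beta(43, 25).
Mode = (43−1)/(43+25−2) = 42/66 = 0.636.
Mean = 43/(43+25) = 43/68 = 0.632.
The mean is pulled below the mode by the posterior's left skew.

MAP = 0.636, posterior mean = 0.632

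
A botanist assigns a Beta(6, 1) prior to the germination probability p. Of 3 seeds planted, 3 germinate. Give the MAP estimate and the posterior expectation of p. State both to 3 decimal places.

Posterior: Beta(6+3, 1+0) = Beta(9, 1).
Since β = 1 ≤ 1 and α > 1, the Beta density is monotone increasing on [0,1]; the mode is at 1.
Mean = 9/(9+1) = 0.900.

MAP = 1.000, posterior mean = 0.900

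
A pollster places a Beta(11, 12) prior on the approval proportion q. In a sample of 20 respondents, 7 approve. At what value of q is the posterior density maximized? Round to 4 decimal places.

Posterior: Beta(11+7, 12+13) = Beta(18, 25).
Mode = (18−1)/(18+25−2) = 17/41 = 0.4146.
Mean = 18/(18+25) = 18/43 = 0.4186.
This is the posterior mode — the MAP estimate.

0.4146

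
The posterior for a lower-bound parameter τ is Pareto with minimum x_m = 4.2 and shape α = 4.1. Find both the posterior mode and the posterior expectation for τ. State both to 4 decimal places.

The Pareto density is strictly decreasing on [x_m, ∞), so the mode is x_m = 4.2000.
Mean = α·x_m/(α−1) = 4.1·4.2/3.1 = 5.5548.
The mean is pulled above the mode by the posterior's right skew.

MAP: 4.2000. Posterior mean: 5.5548.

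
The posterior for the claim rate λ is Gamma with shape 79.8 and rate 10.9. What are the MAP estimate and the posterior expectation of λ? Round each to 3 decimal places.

Mode = (α−1)/β = 78.8/10.9 = 7.229.
Mean = α/β = 79.8/10.9 = 7.321.

MAP = 7.229, posterior mean = 7.321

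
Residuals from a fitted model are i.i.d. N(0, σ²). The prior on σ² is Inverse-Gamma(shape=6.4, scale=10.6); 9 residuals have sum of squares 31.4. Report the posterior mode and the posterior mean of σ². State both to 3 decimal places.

Posterior: Inverse-Gamma(shape = 6.4+9/2 = 10.9, scale = 10.6+31.4/2 = 26.3).
Mode = β/(α+1) = 26.3/11.9 = 2.210.
Mean = β/(α−1) = 26.3/9.9 = 2.657.

MAP = 2.210; posterior mean = 2.657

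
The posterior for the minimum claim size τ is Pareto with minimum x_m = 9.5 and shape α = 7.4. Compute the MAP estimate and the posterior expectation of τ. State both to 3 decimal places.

The Pareto density is strictly decreasing on [x_m, ∞), so the mode is x_m = 9.500.
Mean = α·x_m/(α−1) = 7.4·9.5/6.4 = 10.984.

MAP: 9.500. Posterior mean: 10.984.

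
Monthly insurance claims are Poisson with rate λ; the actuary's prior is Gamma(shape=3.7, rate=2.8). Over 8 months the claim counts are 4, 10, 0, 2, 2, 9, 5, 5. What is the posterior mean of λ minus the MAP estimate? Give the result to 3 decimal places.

Σ counts = 37. Posterior: Gamma(shape = 3.7+37 = 40.7, rate = 2.8+8 = 10.8).
Mode = (α−1)/β = 39.7/10.8 = 3.676.
Mean = α/β = 40.7/10.8 = 3.769.
Difference = 3.769 − 3.676 = 0.093.
The mean is pulled above the mode by the posterior's right skew.

0.093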